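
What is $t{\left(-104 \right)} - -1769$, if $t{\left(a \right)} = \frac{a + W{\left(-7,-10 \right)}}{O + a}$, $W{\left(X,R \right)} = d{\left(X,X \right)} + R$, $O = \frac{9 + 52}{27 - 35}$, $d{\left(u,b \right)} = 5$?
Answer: $\frac{1580589}{893} \approx 1770.0$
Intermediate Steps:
$O = - \frac{61}{8}$ ($O = \frac{61}{-8} = 61 \left(- \frac{1}{8}\right) = - \frac{61}{8} \approx -7.625$)
$W{\left(X,R \right)} = 5 + R$
$t{\left(a \right)} = \frac{-5 + a}{- \frac{61}{8} + a}$ ($t{\left(a \right)} = \frac{a + \left(5 - 10\right)}{- \frac{61}{8} + a} = \frac{a - 5}{- \frac{61}{8} + a} = \frac{-5 + a}{- \frac{61}{8} + a}$)
$t{\left(-104 \right)} - -1769 = \frac{8 \left(-5 - 104\right)}{-61 + 8 \left(-104\right)} - -1769 = 8 \frac{1}{-61 - 832} \left(-109\right) + \left(-94 + 1863\right) = 8 \frac{1}{-893} \left(-109\right) + 1769 = 8 \left(- \frac{1}{893}\right) \left(-109\right) + 1769 = \frac{872}{893} + 1769 = \frac{1580589}{893}$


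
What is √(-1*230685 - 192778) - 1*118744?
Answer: -118744 + I*√423463 ≈ -1.1874e+5 + 650.74*I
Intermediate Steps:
√(-1*230685 - 192778) - 1*118744 = √(-230685 - 192778) - 118744 = √(-423463) - 118744 = I*√423463 - 118744 = -118744 + I*√423463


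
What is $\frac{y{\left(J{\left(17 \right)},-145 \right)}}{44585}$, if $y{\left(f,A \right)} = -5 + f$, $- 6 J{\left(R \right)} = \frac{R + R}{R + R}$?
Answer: $- \frac{31}{267510} \approx -0.00011588$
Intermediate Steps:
$J{\left(R \right)} = - \frac{1}{6}$ ($J{\left(R \right)} = - \frac{\left(R + R\right) \frac{1}{R + R}}{6} = - \frac{2 R \frac{1}{2 R}}{6} = \left(- \frac{1}{6}\right) 1 = - \frac{1}{6}$)
$\frac{y{\left(J{\left(17 \right)},-145 \right)}}{44585} = \frac{-5 - \frac{1}{6}}{44585} = \left(- \frac{31}{6}\right) \frac{1}{44585} = - \frac{31}{267510}$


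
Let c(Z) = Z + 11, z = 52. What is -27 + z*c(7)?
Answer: 909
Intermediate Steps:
c(Z) = 11 + Z
-27 + z*c(7) = -27 + 52*(11 + 7) = -27 + 52*18 = -27 + 936 = 909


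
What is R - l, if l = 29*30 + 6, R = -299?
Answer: -1175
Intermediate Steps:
l = 876 (l = 870 + 6 = 876)
R - l = -299 - 1*876 = -299 - 876 = -1175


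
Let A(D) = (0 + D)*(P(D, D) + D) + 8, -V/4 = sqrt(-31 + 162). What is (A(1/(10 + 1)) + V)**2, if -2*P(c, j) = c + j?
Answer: 2160 - 64*sqrt(131) ≈ 1427.5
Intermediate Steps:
P(c, j) = -c/2 - j/2 (P(c, j) = -(c + j)/2 = -c/2 - j/2)
V = -4*sqrt(131) (V = -4*sqrt(-31 + 162) = -4*sqrt(131) ≈ -45.782)
A(D) = 8 (A(D) = (0 + D)*((-D/2 - D/2) + D) + 8 = D*(-D + D) + 8 = D*0 + 8 = 0 + 8 = 8)
(A(1/(10 + 1)) + V)**2 = (8 - 4*sqrt(131))**2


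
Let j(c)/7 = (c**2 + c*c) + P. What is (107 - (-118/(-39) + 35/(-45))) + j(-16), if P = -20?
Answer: 415204/117 ≈ 3548.8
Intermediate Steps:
j(c) = -140 + 14*c**2 (j(c) = 7*((c**2 + c*c) - 20) = 7*((c**2 + c**2) - 20) = 7*(2*c**2 - 20) = 7*(-20 + 2*c**2) = -140 + 14*c**2)
(107 - (-118/(-39) + 35/(-45))) + j(-16) = (107 - (-118/(-39) + 35/(-45))) + (-140 + 14*(-16)**2) = (107 - (-118*(-1/39) + 35*(-1/45))) + (-140 + 14*256) = (107 - (118/39 - 7/9)) + (-140 + 3584) = (107 - 1*263/117) + 3444 = (107 - 263/117) + 3444 = 12256/117 + 3444 = 415204/117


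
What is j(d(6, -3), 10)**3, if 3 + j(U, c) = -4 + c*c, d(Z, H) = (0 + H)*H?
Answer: 804357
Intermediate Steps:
d(Z, H) = H**2 (d(Z, H) = H*H = H**2)
j(U, c) = -7 + c**2 (j(U, c) = -3 + (-4 + c*c) = -3 + (-4 + c**2) = -7 + c**2)
j(d(6, -3), 10)**3 = (-7 + 10**2)**3 = (-7 + 100)**3 = 93**3 = 804357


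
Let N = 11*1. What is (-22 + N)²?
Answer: 121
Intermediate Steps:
N = 11
(-22 + N)² = (-22 + 11)² = (-11)² = 121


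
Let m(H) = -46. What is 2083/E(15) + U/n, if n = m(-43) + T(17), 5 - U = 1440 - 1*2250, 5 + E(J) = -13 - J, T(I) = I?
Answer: -87302/957 ≈ -91.225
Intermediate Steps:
E(J) = -18 - J (E(J) = -5 + (-13 - J) = -18 - J)
U = 815 (U = 5 - (1440 - 1*2250) = 5 - (1440 - 2250) = 5 - 1*(-810) = 5 + 810 = 815)
n = -29 (n = -46 + 17 = -29)
2083/E(15) + U/n = 2083/(-18 - 1*15) + 815/(-29) = 2083/(-18 - 15) + 815*(-1/29) = 2083/(-33) - 815/29 = 2083*(-1/33) - 815/29 = -2083/33 - 815/29 = -87302/957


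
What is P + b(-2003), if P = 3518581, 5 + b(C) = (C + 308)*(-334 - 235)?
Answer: 4483031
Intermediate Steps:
b(C) = -175257 - 569*C (b(C) = -5 + (C + 308)*(-334 - 235) = -5 + (308 + C)*(-569) = -5 + (-175252 - 569*C) = -175257 - 569*C)
P + b(-2003) = 3518581 + (-175257 - 569*(-2003)) = 3518581 + (-175257 + 1139707) = 3518581 + 964450 = 4483031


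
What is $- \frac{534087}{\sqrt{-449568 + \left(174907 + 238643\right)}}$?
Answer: $\frac{59343 i \sqrt{4002}}{1334} \approx 2814.2 i$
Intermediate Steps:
$- \frac{534087}{\sqrt{-449568 + \left(174907 + 238643\right)}} = - \frac{534087}{\sqrt{-449568 + 413550}} = - \frac{534087}{\sqrt{-36018}} = - \frac{534087}{3 i \sqrt{4002}} = - 534087 \left(- \frac{i \sqrt{4002}}{12006}\right) = \frac{59343 i \sqrt{4002}}{1334}$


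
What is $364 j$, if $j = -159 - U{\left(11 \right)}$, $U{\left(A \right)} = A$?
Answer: $-61880$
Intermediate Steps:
$j = -170$ ($j = -159 - 11 = -170$)
$364 j = 364 \left(-170\right) = -61880$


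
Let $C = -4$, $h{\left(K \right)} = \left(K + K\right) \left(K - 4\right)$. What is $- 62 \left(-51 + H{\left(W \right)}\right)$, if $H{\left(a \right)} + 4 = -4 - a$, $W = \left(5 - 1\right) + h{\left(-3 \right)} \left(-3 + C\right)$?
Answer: $-14322$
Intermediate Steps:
$h{\left(K \right)} = 2 K \left(-4 + K\right)$
$W = -290$ ($W = \left(5 - 1\right) + 2 \left(-3\right) \left(-4 - 3\right) \left(-3 - 4\right) = 4 + 2 \left(-3\right) \left(-7\right) \left(-7\right) = 4 + 42 \left(-7\right) = 4 - 294 = -290$)
$H{\left(a \right)} = -8 - a$ ($H{\left(a \right)} = -4 - \left(4 + a\right) = -8 - a$)
$- 62 \left(-51 + H{\left(W \right)}\right) = - 62 \left(-51 - -282\right) = - 62 \left(-51 + \left(-8 + 290\right)\right) = - 62 \left(-51 + 282\right) = \left(-62\right) 231 = -14322$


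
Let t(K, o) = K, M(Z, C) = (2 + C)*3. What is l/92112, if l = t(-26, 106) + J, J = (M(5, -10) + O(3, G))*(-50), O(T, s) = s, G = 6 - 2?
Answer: 487/46056 ≈ 0.010574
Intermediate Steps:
G = 4
M(Z, C) = 6 + 3*C
J = 1000 (J = ((6 + 3*(-10)) + 4)*(-50) = ((6 - 30) + 4)*(-50) = (-24 + 4)*(-50) = -20*(-50) = 1000)
l = 974 (l = -26 + 1000 = 974)
l/92112 = 974/92112 = 974*(1/92112) = 487/46056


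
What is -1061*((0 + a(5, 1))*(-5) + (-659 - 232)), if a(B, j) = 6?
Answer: 977181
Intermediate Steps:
-1061*((0 + a(5, 1))*(-5) + (-659 - 232)) = -1061*((0 + 6)*(-5) + (-659 - 232)) = -1061*(6*(-5) - 891) = -1061*(-30 - 891) = -1061*(-921) = 977181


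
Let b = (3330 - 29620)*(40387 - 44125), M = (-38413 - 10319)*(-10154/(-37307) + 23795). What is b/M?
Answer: -305519520845/3605072419359 ≈ -0.084747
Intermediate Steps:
M = -43260869032308/37307 (M = -48732*(-10154*(-1/37307) + 23795) = -48732*(10154/37307 + 23795) = -48732*887730219/37307 = -43260869032308/37307 ≈ -1.1596e+9)
b = 98272020 (b = -26290*(-3738) = 98272020)
b/M = 98272020/(-43260869032308/37307) = 98272020*(-37307/43260869032308) = -305519520845/3605072419359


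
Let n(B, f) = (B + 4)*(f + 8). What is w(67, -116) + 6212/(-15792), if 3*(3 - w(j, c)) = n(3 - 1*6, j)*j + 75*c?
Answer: 4846591/3948 ≈ 1227.6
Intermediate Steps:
n(B, f) = (4 + B)*(8 + f)
w(j, c) = 3 - 25*c - j*(8 + j)/3 (w(j, c) = 3 - ((32 + 4*j + 8*(3 - 1*6) + (3 - 1*6)*j)*j + 75*c)/3 = 3 - ((32 + 4*j + 8*(3 - 6) + (3 - 6)*j)*j + 75*c)/3 = 3 - ((32 + 4*j + 8*(-3) - 3*j)*j + 75*c)/3 = 3 - ((32 + 4*j - 24 - 3*j)*j + 75*c)/3 = 3 - ((8 + j)*j + 75*c)/3 = 3 - (j*(8 + j) + 75*c)/3 = 3 - (75*c + j*(8 + j))/3 = 3 + (-25*c - j*(8 + j)/3) = 3 - 25*c - j*(8 + j)/3)
w(67, -116) + 6212/(-15792) = (3 - 25*(-116) - ⅓*67*(8 + 67)) + 6212/(-15792) = (3 + 2900 - ⅓*67*75) + 6212*(-1/15792) = (3 + 2900 - 1675) - 1553/3948 = 1228 - 1553/3948 = 4846591/3948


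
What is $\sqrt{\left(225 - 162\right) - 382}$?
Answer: $i \sqrt{319} \approx 17.861 i$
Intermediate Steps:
$\sqrt{\left(225 - 162\right) - 382} = \sqrt{63 - 382} = \sqrt{-319} = i \sqrt{319}$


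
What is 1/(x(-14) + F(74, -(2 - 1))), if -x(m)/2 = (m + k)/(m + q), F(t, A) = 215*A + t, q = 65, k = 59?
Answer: -17/2427 ≈ -0.0070045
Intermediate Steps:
F(t, A) = t + 215*A
x(m) = -2*(59 + m)/(65 + m) (x(m) = -2*(m + 59)/(m + 65) = -2*(59 + m)/(65 + m))
1/(x(-14) + F(74, -(2 - 1))) = 1/(2*(-59 - 1*(-14))/(65 - 14) + (74 + 215*(-(2 - 1)))) = 1/(2*(-59 + 14)/51 + (74 + 215*(-1*1))) = 1/(2*(1/51)*(-45) + (74 + 215*(-1))) = 1/(-30/17 + (74 - 215)) = 1/(-30/17 - 141) = 1/(-2427/17) = -17/2427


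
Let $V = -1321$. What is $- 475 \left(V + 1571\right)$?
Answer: $-118750$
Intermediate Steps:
$- 475 \left(V + 1571\right) = - 475 \left(-1321 + 1571\right) = \left(-475\right) 250 = -118750$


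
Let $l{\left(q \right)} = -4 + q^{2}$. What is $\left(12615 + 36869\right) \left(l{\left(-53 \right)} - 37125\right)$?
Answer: $-1698290880$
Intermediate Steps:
$\left(12615 + 36869\right) \left(l{\left(-53 \right)} - 37125\right) = \left(12615 + 36869\right) \left(\left(-4 + \left(-53\right)^{2}\right) - 37125\right) = 49484 \left(\left(-4 + 2809\right) - 37125\right) = 49484 \left(2805 - 37125\right) = 49484 \left(-34320\right) = -1698290880$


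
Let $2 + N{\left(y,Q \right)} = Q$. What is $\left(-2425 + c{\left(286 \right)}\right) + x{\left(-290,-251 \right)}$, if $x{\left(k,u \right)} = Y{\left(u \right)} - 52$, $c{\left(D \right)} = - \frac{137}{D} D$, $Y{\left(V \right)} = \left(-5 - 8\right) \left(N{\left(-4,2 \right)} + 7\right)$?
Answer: $-2705$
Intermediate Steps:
$N{\left(y,Q \right)} = -2 + Q$
$Y{\left(V \right)} = -91$ ($Y{\left(V \right)} = \left(-5 - 8\right) \left(\left(-2 + 2\right) + 7\right) = - 13 \left(0 + 7\right) = \left(-13\right) 7 = -91$)
$c{\left(D \right)} = -137$
$x{\left(k,u \right)} = -143$ ($x{\left(k,u \right)} = -91 - 52 = -143$)
$\left(-2425 + c{\left(286 \right)}\right) + x{\left(-290,-251 \right)} = \left(-2425 - 137\right) - 143 = -2562 - 143 = -2705$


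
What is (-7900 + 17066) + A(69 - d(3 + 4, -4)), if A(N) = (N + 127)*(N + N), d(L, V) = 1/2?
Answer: 71899/2 ≈ 35950.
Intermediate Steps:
d(L, V) = 1/2
A(N) = 2*N*(127 + N) (A(N) = (127 + N)*(2*N) = 2*N*(127 + N))
(-7900 + 17066) + A(69 - d(3 + 4, -4)) = (-7900 + 17066) + 2*(69 - 1*1/2)*(127 + (69 - 1*1/2)) = 9166 + 2*(69 - 1/2)*(127 + (69 - 1/2)) = 9166 + 2*(137/2)*(127 + 137/2) = 9166 + 2*(137/2)*(391/2) = 9166 + 53567/2 = 71899/2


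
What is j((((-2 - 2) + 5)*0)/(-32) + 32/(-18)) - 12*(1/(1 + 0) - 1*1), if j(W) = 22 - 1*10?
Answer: 12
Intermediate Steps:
j(W) = 12 (j(W) = 22 - 10 = 12)
j((((-2 - 2) + 5)*0)/(-32) + 32/(-18)) - 12*(1/(1 + 0) - 1*1) = 12 - 12*(1/(1 + 0) - 1*1) = 12 - 12*(1/1 - 1) = 12 - 12*(1 - 1) = 12 - 12*0 = 12 - 1*0 = 12 + 0 = 12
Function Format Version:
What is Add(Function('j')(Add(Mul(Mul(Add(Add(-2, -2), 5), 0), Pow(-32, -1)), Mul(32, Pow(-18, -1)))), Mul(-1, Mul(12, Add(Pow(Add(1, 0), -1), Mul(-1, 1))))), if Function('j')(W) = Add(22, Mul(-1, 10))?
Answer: 12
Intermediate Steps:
Function('j')(W) = 12 (Function('j')(W) = Add(22, -10) = 12)
Add(Function('j')(Add(Mul(Mul(Add(Add(-2, -2), 5), 0), Pow(-32, -1)), Mul(32, Pow(-18, -1)))), Mul(-1, Mul(12, Add(Pow(Add(1, 0), -1), Mul(-1, 1))))) = Add(12, Mul(-1, Mul(12, Add(Pow(Add(1, 0), -1), Mul(-1, 1))))) = Add(12, Mul(-1, Mul(12, Add(Pow(1, -1), -1)))) = Add(12, Mul(-1, Mul(12, Add(1, -1)))) = Add(12, Mul(-1, Mul(12, 0))) = Add(12, Mul(-1, 0)) = Add(12, 0) = 12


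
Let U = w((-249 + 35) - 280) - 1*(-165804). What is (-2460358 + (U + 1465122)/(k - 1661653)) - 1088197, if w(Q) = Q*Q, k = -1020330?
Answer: -9517166059527/2681983 ≈ -3.5486e+6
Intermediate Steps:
w(Q) = Q²
U = 409840 (U = ((-249 + 35) - 280)² - 1*(-165804) = (-214 - 280)² + 165804 = (-494)² + 165804 = 244036 + 165804 = 409840)
(-2460358 + (U + 1465122)/(k - 1661653)) - 1088197 = (-2460358 + (409840 + 1465122)/(-1020330 - 1661653)) - 1088197 = (-2460358 + 1874962/(-2681983)) - 1088197 = (-2460358 + 1874962*(-1/2681983)) - 1088197 = (-2460358 - 1874962/2681983) - 1088197 = -6598640204876/2681983 - 1088197 = -9517166059527/2681983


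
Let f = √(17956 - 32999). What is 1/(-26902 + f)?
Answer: -26902/723732647 - 7*I*√307/723732647 ≈ -3.7171e-5 - 1.6947e-7*I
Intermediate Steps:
f = 7*I*√307 (f = √(-15043) = 7*I*√307 ≈ 122.65*I)
1/(-26902 + f) = 1/(-26902 + 7*I*√307)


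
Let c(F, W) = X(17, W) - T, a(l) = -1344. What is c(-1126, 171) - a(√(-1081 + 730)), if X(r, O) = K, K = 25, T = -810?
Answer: 2179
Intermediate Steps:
X(r, O) = 25
c(F, W) = 835 (c(F, W) = 25 - 1*(-810) = 25 + 810 = 835)
c(-1126, 171) - a(√(-1081 + 730)) = 835 - 1*(-1344) = 835 + 1344 = 2179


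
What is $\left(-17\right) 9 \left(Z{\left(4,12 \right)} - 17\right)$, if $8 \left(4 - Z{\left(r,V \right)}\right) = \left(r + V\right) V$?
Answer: $5661$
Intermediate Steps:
$Z{\left(r,V \right)} = 4 - \frac{V \left(V + r\right)}{8}$ ($Z{\left(r,V \right)} = 4 - \frac{\left(r + V\right) V}{8} = 4 - \frac{\left(V + r\right) V}{8} = 4 - \frac{V \left(V + r\right)}{8}$)
$\left(-17\right) 9 \left(Z{\left(4,12 \right)} - 17\right) = \left(-17\right) 9 \left(\left(4 - \frac{12^{2}}{8} - \frac{3}{2} \cdot 4\right) - 17\right) = - 153 \left(\left(4 - 18 - 6\right) - 17\right) = - 153 \left(-20 - 17\right) = \left(-153\right) \left(-37\right) = 5661$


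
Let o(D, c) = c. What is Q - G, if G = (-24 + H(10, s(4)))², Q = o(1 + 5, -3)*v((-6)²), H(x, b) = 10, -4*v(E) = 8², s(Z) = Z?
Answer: -148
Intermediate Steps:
v(E) = -16 (v(E) = -¼*8² = -¼*64 = -16)
Q = 48 (Q = -3*(-16) = 48)
G = 196 (G = (-24 + 10)² = (-14)² = 196)
Q - G = 48 - 1*196 = 48 - 196 = -148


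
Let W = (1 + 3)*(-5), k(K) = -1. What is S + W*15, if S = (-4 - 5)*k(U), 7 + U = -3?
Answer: -291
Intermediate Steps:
U = -10 (U = -7 - 3 = -10)
W = -20 (W = 4*(-5) = -20)
S = 9 (S = (-4 - 5)*(-1) = -9*(-1) = 9)
S + W*15 = 9 - 20*15 = 9 - 300 = -291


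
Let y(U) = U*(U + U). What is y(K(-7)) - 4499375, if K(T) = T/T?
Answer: -4499373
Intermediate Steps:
K(T) = 1
y(U) = 2*U² (y(U) = U*(2*U) = 2*U²)
y(K(-7)) - 4499375 = 2*1² - 4499375 = 2*1 - 4499375 = 2 - 4499375 = -4499373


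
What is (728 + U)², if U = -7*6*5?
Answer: 268324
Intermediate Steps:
U = -210 (U = -42*5 = -210)
(728 + U)² = (728 - 210)² = 518² = 268324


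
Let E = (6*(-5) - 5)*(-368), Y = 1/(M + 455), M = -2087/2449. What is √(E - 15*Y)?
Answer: √110643087536385/92684 ≈ 113.49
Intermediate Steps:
M = -2087/2449 (M = -2087*1/2449 = -2087/2449 ≈ -0.85218)
Y = 2449/1112208 (Y = 1/(-2087/2449 + 455) = 1/(1112208/2449) = 2449/1112208 ≈ 0.0022019)
E = 12880 (E = (-30 - 5)*(-368) = -35*(-368) = 12880)
√(E - 15*Y) = √(12880 - 15*2449/1112208) = √(12880 - 12245/370736) = √(4775067435/370736) = √110643087536385/92684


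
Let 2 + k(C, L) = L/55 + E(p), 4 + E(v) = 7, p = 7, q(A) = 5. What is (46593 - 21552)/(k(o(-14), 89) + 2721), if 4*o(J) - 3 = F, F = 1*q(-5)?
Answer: 459085/49933 ≈ 9.1940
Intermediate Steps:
F = 5 (F = 1*5 = 5)
o(J) = 2 (o(J) = 3/4 + (1/4)*5 = 3/4 + 5/4 = 2)
E(v) = 3 (E(v) = -4 + 7 = 3)
k(C, L) = 1 + L/55 (k(C, L) = -2 + (L/55 + 3) = -2 + (3 + L/55) = 1 + L/55)
(46593 - 21552)/(k(o(-14), 89) + 2721) = (46593 - 21552)/((1 + (1/55)*89) + 2721) = 25041/((1 + 89/55) + 2721) = 25041/(144/55 + 2721) = 25041/(149799/55) = 25041*(55/149799) = 459085/49933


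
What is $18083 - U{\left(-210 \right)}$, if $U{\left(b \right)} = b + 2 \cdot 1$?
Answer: $18291$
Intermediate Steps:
$U{\left(b \right)} = 2 + b$ ($U{\left(b \right)} = b + 2 = 2 + b$)
$18083 - U{\left(-210 \right)} = 18083 - \left(2 - 210\right) = 18083 - -208 = 18083 + 208 = 18291$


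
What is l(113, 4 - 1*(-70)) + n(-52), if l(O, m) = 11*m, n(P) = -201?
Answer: 613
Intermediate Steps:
l(113, 4 - 1*(-70)) + n(-52) = 11*(4 - 1*(-70)) - 201 = 11*(4 + 70) - 201 = 11*74 - 201 = 814 - 201 = 613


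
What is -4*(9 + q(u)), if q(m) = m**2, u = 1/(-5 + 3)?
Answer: -37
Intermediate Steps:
u = -1/2 (u = 1/(-2) = -1/2 ≈ -0.50000)
-4*(9 + q(u)) = -4*(9 + (-1/2)**2) = -4*(9 + 1/4) = -4*37/4 = -37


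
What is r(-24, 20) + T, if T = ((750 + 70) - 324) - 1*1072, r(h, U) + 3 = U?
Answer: -559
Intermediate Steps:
r(h, U) = -3 + U
T = -576 (T = (820 - 324) - 1072 = 496 - 1072 = -576)
r(-24, 20) + T = (-3 + 20) - 576 = 17 - 576 = -559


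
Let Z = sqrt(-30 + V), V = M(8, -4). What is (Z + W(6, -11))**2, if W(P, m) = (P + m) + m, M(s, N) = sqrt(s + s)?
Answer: (16 - I*sqrt(26))**2 ≈ 230.0 - 163.17*I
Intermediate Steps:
M(s, N) = sqrt(2)*sqrt(s) (M(s, N) = sqrt(2*s) = sqrt(2)*sqrt(s))
V = 4 (V = sqrt(2)*sqrt(8) = sqrt(2)*(2*sqrt(2)) = 4)
W(P, m) = P + 2*m
Z = I*sqrt(26) (Z = sqrt(-30 + 4) = sqrt(-26) = I*sqrt(26) ≈ 5.099*I)
(Z + W(6, -11))**2 = (I*sqrt(26) + (6 + 2*(-11)))**2 = (I*sqrt(26) + (6 - 22))**2 = (I*sqrt(26) - 16)**2 = (-16 + I*sqrt(26))**2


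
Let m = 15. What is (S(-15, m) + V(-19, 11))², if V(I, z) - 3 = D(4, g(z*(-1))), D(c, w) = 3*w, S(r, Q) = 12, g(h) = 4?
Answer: 729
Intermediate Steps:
V(I, z) = 15 (V(I, z) = 3 + 3*4 = 3 + 12 = 15)
(S(-15, m) + V(-19, 11))² = (12 + 15)² = 27² = 729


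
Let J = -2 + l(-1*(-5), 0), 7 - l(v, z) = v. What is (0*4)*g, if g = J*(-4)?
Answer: 0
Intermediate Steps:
l(v, z) = 7 - v
J = 0 (J = -2 + (7 - (-1)*(-5)) = -2 + (7 - 1*5) = -2 + (7 - 5) = -2 + 2 = 0)
g = 0 (g = 0*(-4) = 0)
(0*4)*g = (0*4)*0 = 0*0 = 0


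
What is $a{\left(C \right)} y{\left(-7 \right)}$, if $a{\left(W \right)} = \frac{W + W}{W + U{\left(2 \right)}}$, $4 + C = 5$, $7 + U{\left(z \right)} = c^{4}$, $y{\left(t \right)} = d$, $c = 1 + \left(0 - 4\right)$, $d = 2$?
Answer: $\frac{4}{75} \approx 0.053333$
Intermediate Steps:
$c = -3$ ($c = 1 - 4 = -3$)
$y{\left(t \right)} = 2$
$U{\left(z \right)} = 74$ ($U{\left(z \right)} = -7 + \left(-3\right)^{4} = -7 + 81 = 74$)
$C = 1$ ($C = -4 + 5 = 1$)
$a{\left(W \right)} = \frac{2 W}{74 + W}$ ($a{\left(W \right)} = \frac{W + W}{W + 74} = \frac{2 W}{74 + W}$)
$a{\left(C \right)} y{\left(-7 \right)} = 2 \cdot 1 \frac{1}{74 + 1} \cdot 2 = 2 \cdot 1 \cdot \frac{1}{75} \cdot 2 = \frac{2}{75} \cdot 2 = \frac{4}{75}$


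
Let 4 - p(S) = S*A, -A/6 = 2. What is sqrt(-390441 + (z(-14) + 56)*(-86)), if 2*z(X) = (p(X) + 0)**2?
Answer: I*sqrt(1551785) ≈ 1245.7*I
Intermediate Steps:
A = -12 (A = -6*2 = -12)
p(S) = 4 + 12*S (p(S) = 4 - S*(-12) = 4 - (-12)*S = 4 + 12*S)
z(X) = (4 + 12*X)**2/2 (z(X) = ((4 + 12*X) + 0)**2/2 = (4 + 12*X)**2/2)
sqrt(-390441 + (z(-14) + 56)*(-86)) = sqrt(-390441 + (8*(1 + 3*(-14))**2 + 56)*(-86)) = sqrt(-390441 + (8*(1 - 42)**2 + 56)*(-86)) = sqrt(-390441 + (8*(-41)**2 + 56)*(-86)) = sqrt(-390441 + (8*1681 + 56)*(-86)) = sqrt(-390441 + (13448 + 56)*(-86)) = sqrt(-390441 + 13504*(-86)) = sqrt(-390441 - 1161344) = sqrt(-1551785) = I*sqrt(1551785)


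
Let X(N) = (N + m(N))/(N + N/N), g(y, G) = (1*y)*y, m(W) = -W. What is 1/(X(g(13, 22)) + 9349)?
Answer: 1/9349 ≈ 0.00010696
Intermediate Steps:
g(y, G) = y**2 (g(y, G) = y*y = y**2)
X(N) = 0 (X(N) = (N - N)/(N + N/N) = 0/(N + 1) = 0/(1 + N) = 0)
1/(X(g(13, 22)) + 9349) = 1/(0 + 9349) = 1/9349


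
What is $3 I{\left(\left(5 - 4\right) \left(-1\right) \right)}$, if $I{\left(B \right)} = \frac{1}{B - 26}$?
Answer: $- \frac{1}{9} \approx -0.11111$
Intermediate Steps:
$I{\left(B \right)} = \frac{1}{-26 + B}$
$3 I{\left(\left(5 - 4\right) \left(-1\right) \right)} = \frac{3}{-26 + \left(5 - 4\right) \left(-1\right)} = \frac{3}{-26 + 1 \left(-1\right)} = \frac{3}{-26 - 1} = \frac{3}{-27} = 3 \left(- \frac{1}{27}\right) = - \frac{1}{9}$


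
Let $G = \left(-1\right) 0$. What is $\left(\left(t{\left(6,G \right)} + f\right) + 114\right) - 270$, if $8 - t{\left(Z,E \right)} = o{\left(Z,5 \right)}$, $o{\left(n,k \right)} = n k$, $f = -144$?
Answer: $-322$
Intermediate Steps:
$G = 0$
$o{\left(n,k \right)} = k n$
$t{\left(Z,E \right)} = 8 - 5 Z$
$\left(\left(t{\left(6,G \right)} + f\right) + 114\right) - 270 = \left(\left(\left(8 - 30\right) - 144\right) + 114\right) - 270 = \left(\left(-22 - 144\right) + 114\right) - 270 = \left(-166 + 114\right) - 270 = -52 - 270 = -322$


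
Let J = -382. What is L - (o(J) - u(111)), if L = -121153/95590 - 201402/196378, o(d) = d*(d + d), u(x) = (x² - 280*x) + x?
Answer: -2914301739709467/9385886510 ≈ -3.1050e+5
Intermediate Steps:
u(x) = x² - 279*x
o(d) = 2*d² (o(d) = d*(2*d) = 2*d²)
L = -21521900507/9385886510 (L = -121153*1/95590 - 201402*1/196378 = -121153/95590 - 100701/98189 = -21521900507/9385886510 ≈ -2.2930)
L - (o(J) - u(111)) = -21521900507/9385886510 - (2*(-382)² - 111*(-279 + 111)) = -21521900507/9385886510 - (2*145924 - 111*(-168)) = -21521900507/9385886510 - (291848 - 1*(-18648)) = -21521900507/9385886510 - (291848 + 18648) = -21521900507/9385886510 - 1*310496 = -21521900507/9385886510 - 310496 = -2914301739709467/9385886510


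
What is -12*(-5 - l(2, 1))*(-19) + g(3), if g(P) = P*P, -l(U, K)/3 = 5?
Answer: 2289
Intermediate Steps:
l(U, K) = -15 (l(U, K) = -3*5 = -15)
g(P) = P²
-12*(-5 - l(2, 1))*(-19) + g(3) = -12*(-5 - 1*(-15))*(-19) + 3² = -12*(-5 + 15)*(-19) + 9 = -12*10*(-19) + 9 = -120*(-19) + 9 = 2280 + 9 = 2289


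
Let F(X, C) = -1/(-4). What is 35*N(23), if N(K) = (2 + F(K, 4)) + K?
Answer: 3535/4 ≈ 883.75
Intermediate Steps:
F(X, C) = ¼ (F(X, C) = -1*(-¼) = ¼)
N(K) = 9/4 + K (N(K) = (2 + ¼) + K = 9/4 + K)
35*N(23) = 35*(9/4 + 23) = 35*(101/4) = 3535/4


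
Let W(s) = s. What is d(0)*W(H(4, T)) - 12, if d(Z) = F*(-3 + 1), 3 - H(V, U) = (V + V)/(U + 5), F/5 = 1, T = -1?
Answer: -22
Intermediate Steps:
F = 5 (F = 5*1 = 5)
H(V, U) = 3 - 2*V/(5 + U) (H(V, U) = 3 - (V + V)/(U + 5) = 3 - 2*V/(5 + U))
d(Z) = -10 (d(Z) = 5*(-3 + 1) = 5*(-2) = -10)
d(0)*W(H(4, T)) - 12 = -10*(15 - 2*4 + 3*(-1))/(5 - 1) - 12 = -10*(15 - 8 - 3)/4 - 12 = -5*4/2 - 12 = -10*1 - 12 = -10 - 12 = -22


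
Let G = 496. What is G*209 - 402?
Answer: 103262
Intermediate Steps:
G*209 - 402 = 496*209 - 402 = 103664 - 402 = 103262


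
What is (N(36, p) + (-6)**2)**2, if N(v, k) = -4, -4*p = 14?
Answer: 1024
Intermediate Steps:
p = -7/2 (p = -1/4*14 = -7/2 ≈ -3.5000)
(N(36, p) + (-6)**2)**2 = (-4 + (-6)**2)**2 = (-4 + 36)**2 = 32**2 = 1024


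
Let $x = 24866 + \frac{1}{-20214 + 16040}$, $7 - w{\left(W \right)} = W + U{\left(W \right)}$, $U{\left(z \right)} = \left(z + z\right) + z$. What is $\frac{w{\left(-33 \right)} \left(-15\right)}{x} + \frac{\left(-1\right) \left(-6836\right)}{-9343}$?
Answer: $- \frac{790823275958}{969716351269} \approx -0.81552$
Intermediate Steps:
$U{\left(z \right)} = 3 z$ ($U{\left(z \right)} = 2 z + z = 3 z$)
$w{\left(W \right)} = 7 - 4 W$ ($w{\left(W \right)} = 7 - \left(W + 3 W\right) = 7 - 4 W$)
$x = \frac{103790683}{4174}$ ($x = 24866 + \frac{1}{-4174} = 24866 - \frac{1}{4174} = \frac{103790683}{4174} \approx 24866.0$)
$\frac{w{\left(-33 \right)} \left(-15\right)}{x} + \frac{\left(-1\right) \left(-6836\right)}{-9343} = \frac{\left(7 - -132\right) \left(-15\right)}{\frac{103790683}{4174}} + \frac{\left(-1\right) \left(-6836\right)}{-9343} = \left(7 + 132\right) \left(-15\right) \frac{4174}{103790683} + 6836 \left(- \frac{1}{9343}\right) = 139 \left(-15\right) \frac{4174}{103790683} - \frac{6836}{9343} = \left(-2085\right) \frac{4174}{103790683} - \frac{6836}{9343} = - \frac{8702790}{103790683} - \frac{6836}{9343} = - \frac{790823275958}{969716351269}$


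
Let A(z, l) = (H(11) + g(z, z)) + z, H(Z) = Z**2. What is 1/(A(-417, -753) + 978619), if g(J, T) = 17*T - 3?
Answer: 1/971231 ≈ 1.0296e-6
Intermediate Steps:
g(J, T) = -3 + 17*T
A(z, l) = 118 + 18*z (A(z, l) = (11**2 + (-3 + 17*z)) + z = (121 + (-3 + 17*z)) + z = (118 + 17*z) + z = 118 + 18*z)
1/(A(-417, -753) + 978619) = 1/((118 + 18*(-417)) + 978619) = 1/((118 - 7506) + 978619) = 1/(-7388 + 978619) = 1/971231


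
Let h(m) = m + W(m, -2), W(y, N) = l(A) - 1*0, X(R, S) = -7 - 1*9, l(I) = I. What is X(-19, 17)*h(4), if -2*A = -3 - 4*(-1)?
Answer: -56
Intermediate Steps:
A = -½ (A = -(-3 - 4*(-1))/2 = -(-3 + 4)/2 = -½*1 = -½ ≈ -0.50000)
X(R, S) = -16 (X(R, S) = -7 - 9 = -16)
W(y, N) = -½ (W(y, N) = -½ - 1*0 = -½ + 0 = -½)
h(m) = -½ + m (h(m) = m - ½ = -½ + m)
X(-19, 17)*h(4) = -16*(-½ + 4) = -16*7/2 = -56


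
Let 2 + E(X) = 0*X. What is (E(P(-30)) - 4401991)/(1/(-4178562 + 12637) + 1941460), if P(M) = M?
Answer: -18338372688525/8087976750499 ≈ -2.2674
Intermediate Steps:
E(X) = -2 (E(X) = -2 + 0*X = -2 + 0 = -2)
(E(P(-30)) - 4401991)/(1/(-4178562 + 12637) + 1941460) = (-2 - 4401991)/(1/(-4178562 + 12637) + 1941460) = -4401993/(1/(-4165925) + 1941460) = -4401993/(-1/4165925 + 1941460) = -4401993/8087976750499/4165925 = -4401993*4165925/8087976750499 = -18338372688525/8087976750499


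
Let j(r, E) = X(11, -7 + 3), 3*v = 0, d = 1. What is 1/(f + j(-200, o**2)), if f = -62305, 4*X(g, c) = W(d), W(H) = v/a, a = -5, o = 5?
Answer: -1/62305 ≈ -1.6050e-5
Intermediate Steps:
v = 0 (v = (1/3)*0 = 0)
W(H) = 0 (W(H) = 0/(-5) = 0*(-1/5) = 0)
X(g, c) = 0 (X(g, c) = (1/4)*0 = 0)
j(r, E) = 0
1/(f + j(-200, o**2)) = 1/(-62305 + 0) = 1/(-62305) = -1/62305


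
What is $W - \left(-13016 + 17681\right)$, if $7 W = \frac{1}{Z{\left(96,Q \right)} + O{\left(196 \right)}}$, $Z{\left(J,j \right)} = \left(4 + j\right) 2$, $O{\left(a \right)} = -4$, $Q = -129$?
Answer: $- \frac{8294371}{1778} \approx -4665.0$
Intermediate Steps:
$Z{\left(J,j \right)} = 8 + 2 j$
$W = - \frac{1}{1778}$ ($W = \frac{1}{7 \left(\left(8 + 2 \left(-129\right)\right) - 4\right)} = \frac{1}{7 \left(\left(8 - 258\right) - 4\right)} = \frac{1}{7 \left(-250 - 4\right)} = \frac{1}{7 \left(-254\right)} = \frac{1}{7} \left(- \frac{1}{254}\right) = - \frac{1}{1778} \approx -0.00056243$)
$W - \left(-13016 + 17681\right) = - \frac{1}{1778} - \left(-13016 + 17681\right) = - \frac{1}{1778} - 4665 = - \frac{8294371}{1778}$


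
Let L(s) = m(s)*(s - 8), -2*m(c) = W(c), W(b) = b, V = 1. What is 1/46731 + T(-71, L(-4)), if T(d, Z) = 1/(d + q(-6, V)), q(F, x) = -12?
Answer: -46648/3878673 ≈ -0.012027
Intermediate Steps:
m(c) = -c/2
L(s) = -s*(-8 + s)/2 (L(s) = (-s/2)*(s - 8) = (-s/2)*(-8 + s) = -s*(-8 + s)/2)
T(d, Z) = 1/(-12 + d) (T(d, Z) = 1/(d - 12) = 1/(-12 + d))
1/46731 + T(-71, L(-4)) = 1/46731 + 1/(-12 - 71) = 1/46731 + 1/(-83) = 1/46731 - 1/83 = -46648/3878673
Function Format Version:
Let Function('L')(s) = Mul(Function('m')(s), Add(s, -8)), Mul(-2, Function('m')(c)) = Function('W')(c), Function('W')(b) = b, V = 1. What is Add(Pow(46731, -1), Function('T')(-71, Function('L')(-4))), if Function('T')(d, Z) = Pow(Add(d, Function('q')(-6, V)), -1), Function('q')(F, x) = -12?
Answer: Rational(-46648, 3878673) ≈ -0.012027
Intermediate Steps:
Function('m')(c) = Mul(Rational(-1, 2), c)
Function('L')(s) = Mul(Rational(-1, 2), s, Add(-8, s)) (Function('L')(s) = Mul(Mul(Rational(-1, 2), s), Add(s, -8)) = Mul(Mul(Rational(-1, 2), s), Add(-8, s)) = Mul(Rational(-1, 2), s, Add(-8, s)))
Function('T')(d, Z) = Pow(Add(-12, d), -1) (Function('T')(d, Z) = Pow(Add(d, -12), -1) = Pow(Add(-12, d), -1))
Add(Pow(46731, -1), Function('T')(-71, Function('L')(-4))) = Add(Pow(46731, -1), Pow(Add(-12, -71), -1)) = Add(Rational(1, 46731), Pow(-83, -1)) = Add(Rational(1, 46731), Rational(-1, 83)) = Rational(-46648, 3878673)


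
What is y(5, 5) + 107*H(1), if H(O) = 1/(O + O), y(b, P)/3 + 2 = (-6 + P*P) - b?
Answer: 179/2 ≈ 89.500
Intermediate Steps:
y(b, P) = -24 - 3*b + 3*P² (y(b, P) = -6 + 3*((-6 + P*P) - b) = -6 + 3*((-6 + P²) - b) = -6 + 3*(-6 + P² - b) = -6 + (-18 - 3*b + 3*P²) = -24 - 3*b + 3*P²)
H(O) = 1/(2*O)
y(5, 5) + 107*H(1) = (-24 - 3*5 + 3*5²) + 107*((½)/1) = (-24 - 15 + 3*25) + 107*((½)*1) = (-24 - 15 + 75) + 107*(½) = 36 + 107/2 = 179/2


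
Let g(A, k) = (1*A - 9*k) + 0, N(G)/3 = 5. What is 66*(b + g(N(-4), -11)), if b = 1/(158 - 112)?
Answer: 173085/23 ≈ 7525.4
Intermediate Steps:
N(G) = 15 (N(G) = 3*5 = 15)
g(A, k) = A - 9*k (g(A, k) = (A - 9*k) + 0 = A - 9*k)
b = 1/46 ≈ 0.021739
66*(b + g(N(-4), -11)) = 66*(1/46 + (15 - 9*(-11))) = 66*(1/46 + (15 + 99)) = 66*(1/46 + 114) = 66*(5245/46) = 173085/23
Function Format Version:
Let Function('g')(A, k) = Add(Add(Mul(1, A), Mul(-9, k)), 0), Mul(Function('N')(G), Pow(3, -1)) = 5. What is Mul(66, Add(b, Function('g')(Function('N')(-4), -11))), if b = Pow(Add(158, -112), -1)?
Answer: Rational(173085, 23) ≈ 7525.4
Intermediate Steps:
Function('N')(G) = 15 (Function('N')(G) = Mul(3, 5) = 15)
Function('g')(A, k) = Add(A, Mul(-9, k)) (Function('g')(A, k) = Add(Add(A, Mul(-9, k)), 0) = Add(A, Mul(-9, k)))
b = Rational(1, 46) (b = Pow(46, -1) = Rational(1, 46) ≈ 0.021739)
Mul(66, Add(b, Function('g')(Function('N')(-4), -11))) = Mul(66, Add(Rational(1, 46), Add(15, Mul(-9, -11)))) = Mul(66, Add(Rational(1, 46), Add(15, 99))) = Mul(66, Add(Rational(1, 46), 114)) = Mul(66, Rational(5245, 46)) = Rational(173085, 23)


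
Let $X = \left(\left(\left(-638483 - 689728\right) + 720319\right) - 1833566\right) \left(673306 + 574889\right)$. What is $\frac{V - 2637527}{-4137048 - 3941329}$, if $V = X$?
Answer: $\frac{3047418305837}{8078377} \approx 3.7723 \cdot 10^{5}$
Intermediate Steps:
$X = -3047415668310$ ($X = \left(\left(-1328211 + 720319\right) - 1833566\right) 1248195 = \left(-607892 - 1833566\right) 1248195 = \left(-2441458\right) 1248195 = -3047415668310$)
$V = -3047415668310$
$\frac{V - 2637527}{-4137048 - 3941329} = \frac{-3047415668310 - 2637527}{-4137048 - 3941329} = - \frac{3047418305837}{-8078377} = \left(-3047418305837\right) \left(- \frac{1}{8078377}\right) = \frac{3047418305837}{8078377}$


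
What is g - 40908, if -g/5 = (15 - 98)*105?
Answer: 2667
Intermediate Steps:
g = 43575 (g = -5*(15 - 98)*105 = -(-415)*105 = -5*(-8715) = 43575)
g - 40908 = 43575 - 40908 = 2667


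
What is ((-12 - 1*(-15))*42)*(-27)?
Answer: -3402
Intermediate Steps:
((-12 - 1*(-15))*42)*(-27) = ((-12 + 15)*42)*(-27) = (3*42)*(-27) = 126*(-27) = -3402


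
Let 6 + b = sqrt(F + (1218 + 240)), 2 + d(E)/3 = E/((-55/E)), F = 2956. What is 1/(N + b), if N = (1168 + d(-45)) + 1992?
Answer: 367543/1115894475 - 121*sqrt(4414)/1115894475 ≈ 0.00032217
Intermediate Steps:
d(E) = -6 - 3*E**2/55 (d(E) = -6 + 3*(E/((-55/E))) = -6 + 3*(E*(-E/55)) = -6 + 3*(-E**2/55) = -6 - 3*E**2/55)
b = -6 + sqrt(4414) (b = -6 + sqrt(2956 + (1218 + 240)) = -6 + sqrt(2956 + 1458) = -6 + sqrt(4414) ≈ 60.438)
N = 33479/11 (N = (1168 + (-6 - 3/55*(-45)**2)) + 1992 = (1168 + (-6 - 3/55*2025)) + 1992 = (1168 + (-6 - 1215/11)) + 1992 = (1168 - 1281/11) + 1992 = 11567/11 + 1992 = 33479/11 ≈ 3043.5)
1/(N + b) = 1/(33479/11 + (-6 + sqrt(4414))) = 1/(33413/11 + sqrt(4414))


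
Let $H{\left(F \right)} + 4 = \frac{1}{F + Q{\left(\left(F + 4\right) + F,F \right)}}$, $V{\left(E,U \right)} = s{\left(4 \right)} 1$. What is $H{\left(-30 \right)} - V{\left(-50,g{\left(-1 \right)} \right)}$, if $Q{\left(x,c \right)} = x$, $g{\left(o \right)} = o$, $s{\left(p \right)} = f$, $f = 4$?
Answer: $- \frac{689}{86} \approx -8.0116$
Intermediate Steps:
$s{\left(p \right)} = 4$
$V{\left(E,U \right)} = 4$ ($V{\left(E,U \right)} = 4 \cdot 1 = 4$)
$H{\left(F \right)} = -4 + \frac{1}{4 + 3 F}$ ($H{\left(F \right)} = -4 + \frac{1}{F + \left(\left(F + 4\right) + F\right)} = -4 + \frac{1}{F + \left(\left(4 + F\right) + F\right)} = -4 + \frac{1}{F + \left(4 + 2 F\right)} = -4 + \frac{1}{4 + 3 F}$)
$H{\left(-30 \right)} - V{\left(-50,g{\left(-1 \right)} \right)} = \frac{3 \left(-5 - -120\right)}{4 + 3 \left(-30\right)} - 4 = \frac{3 \left(-5 + 120\right)}{4 - 90} - 4 = 3 \frac{1}{-86} \cdot 115 - 4 = 3 \left(- \frac{1}{86}\right) 115 - 4 = - \frac{345}{86} - 4 = - \frac{689}{86}$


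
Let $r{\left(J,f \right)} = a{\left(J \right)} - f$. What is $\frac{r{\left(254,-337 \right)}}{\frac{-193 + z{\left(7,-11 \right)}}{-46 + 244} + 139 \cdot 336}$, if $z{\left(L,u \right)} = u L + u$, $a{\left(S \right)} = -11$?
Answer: $\frac{64548}{9247111} \approx 0.0069803$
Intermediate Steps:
$z{\left(L,u \right)} = u + L u$ ($z{\left(L,u \right)} = L u + u = u + L u$)
$r{\left(J,f \right)} = -11 - f$
$\frac{r{\left(254,-337 \right)}}{\frac{-193 + z{\left(7,-11 \right)}}{-46 + 244} + 139 \cdot 336} = \frac{-11 - -337}{\frac{-193 - 11 \left(1 + 7\right)}{-46 + 244} + 139 \cdot 336} = \frac{-11 + 337}{\frac{-193 - 88}{198} + 46704} = \frac{326}{\left(-193 - 88\right) \frac{1}{198} + 46704} = \frac{326}{\left(-281\right) \frac{1}{198} + 46704} = \frac{326}{- \frac{281}{198} + 46704} = \frac{326}{\frac{9247111}{198}} = 326 \cdot \frac{198}{9247111} = \frac{64548}{9247111}$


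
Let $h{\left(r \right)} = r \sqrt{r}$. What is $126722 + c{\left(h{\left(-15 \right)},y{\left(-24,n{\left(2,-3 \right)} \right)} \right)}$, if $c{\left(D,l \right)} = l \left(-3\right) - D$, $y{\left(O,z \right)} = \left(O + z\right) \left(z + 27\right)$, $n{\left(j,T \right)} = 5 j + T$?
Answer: $128456 + 15 i \sqrt{15} \approx 1.2846 \cdot 10^{5} + 58.095 i$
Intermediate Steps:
$n{\left(j,T \right)} = T + 5 j$
$h{\left(r \right)} = r^{\frac{3}{2}}$
$y{\left(O,z \right)} = \left(27 + z\right) \left(O + z\right)$ ($y{\left(O,z \right)} = \left(O + z\right) \left(27 + z\right) = \left(27 + z\right) \left(O + z\right)$)
$c{\left(D,l \right)} = - D - 3 l$ ($c{\left(D,l \right)} = - 3 l - D = - D - 3 l$)
$126722 + c{\left(h{\left(-15 \right)},y{\left(-24,n{\left(2,-3 \right)} \right)} \right)} = 126722 - \left(\left(-15\right)^{\frac{3}{2}} + 3 \left(\left(-3 + 5 \cdot 2\right)^{2} + 27 \left(-24\right) + 27 \left(-3 + 5 \cdot 2\right) - 24 \left(-3 + 5 \cdot 2\right)\right)\right) = 126722 - \left(3 \left(\left(-3 + 10\right)^{2} - 648 + 27 \left(-3 + 10\right) - 24 \left(-3 + 10\right)\right) - 15 i \sqrt{15}\right) = 126722 - \left(3 \left(7^{2} - 648 + 27 \cdot 7 - 168\right) - 15 i \sqrt{15}\right) = 126722 - \left(3 \left(49 - 648 + 189 - 168\right) - 15 i \sqrt{15}\right) = 126722 + \left(15 i \sqrt{15} - -1734\right) = 126722 + \left(15 i \sqrt{15} + 1734\right) = 126722 + \left(1734 + 15 i \sqrt{15}\right) = 128456 + 15 i \sqrt{15}$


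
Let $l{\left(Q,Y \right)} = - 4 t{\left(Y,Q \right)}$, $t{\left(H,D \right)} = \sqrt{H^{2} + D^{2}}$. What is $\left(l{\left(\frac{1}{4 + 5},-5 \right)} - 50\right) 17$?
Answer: $-850 - \frac{68 \sqrt{2026}}{9} \approx -1190.1$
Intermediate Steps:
$t{\left(H,D \right)} = \sqrt{D^{2} + H^{2}}$
$l{\left(Q,Y \right)} = - 4 \sqrt{Q^{2} + Y^{2}}$
$\left(l{\left(\frac{1}{4 + 5},-5 \right)} - 50\right) 17 = \left(- 4 \sqrt{\left(\frac{1}{4 + 5}\right)^{2} + \left(-5\right)^{2}} - 50\right) 17 = \left(- 4 \sqrt{\left(\frac{1}{9}\right)^{2} + 25} - 50\right) 17 = \left(- 4 \sqrt{\frac{1}{81} + 25} - 50\right) 17 = \left(- 4 \sqrt{\frac{2026}{81}} - 50\right) 17 = \left(- 4 \frac{\sqrt{2026}}{9} - 50\right) 17 = \left(- \frac{4 \sqrt{2026}}{9} - 50\right) 17 = \left(-50 - \frac{4 \sqrt{2026}}{9}\right) 17 = -850 - \frac{68 \sqrt{2026}}{9}$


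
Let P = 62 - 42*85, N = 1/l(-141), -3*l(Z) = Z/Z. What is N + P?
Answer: -3511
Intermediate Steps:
l(Z) = -⅓ (l(Z) = -Z/(3*Z) = -⅓*1 = -⅓)
N = -3 (N = 1/(-⅓) = -3)
P = -3508 (P = 62 - 3570 = -3508)
N + P = -3 - 3508 = -3511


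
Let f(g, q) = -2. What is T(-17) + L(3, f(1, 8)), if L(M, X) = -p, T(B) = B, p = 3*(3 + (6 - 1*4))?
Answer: -32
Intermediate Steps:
p = 15 (p = 3*(3 + (6 - 4)) = 3*(3 + 2) = 3*5 = 15)
L(M, X) = -15 (L(M, X) = -1*15 = -15)
T(-17) + L(3, f(1, 8)) = -17 - 15 = -32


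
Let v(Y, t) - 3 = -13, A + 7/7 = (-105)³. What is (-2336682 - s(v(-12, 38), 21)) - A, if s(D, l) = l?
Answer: -1179077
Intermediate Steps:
A = -1157626 (A = -1 + (-105)³ = -1 - 1157625 = -1157626)
v(Y, t) = -10 (v(Y, t) = 3 - 13 = -10)
(-2336682 - s(v(-12, 38), 21)) - A = (-2336682 - 1*21) - 1*(-1157626) = (-2336682 - 21) + 1157626 = -2336703 + 1157626 = -1179077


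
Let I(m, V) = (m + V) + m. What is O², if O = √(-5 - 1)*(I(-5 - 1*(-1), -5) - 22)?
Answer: -7350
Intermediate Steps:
I(m, V) = V + 2*m (I(m, V) = (V + m) + m = V + 2*m)
O = -35*I*√6 (O = √(-5 - 1)*((-5 + 2*(-5 - 1*(-1))) - 22) = √(-6)*((-5 + 2*(-5 + 1)) - 22) = (I*√6)*((-5 + 2*(-4)) - 22) = (I*√6)*((-5 - 8) - 22) = (I*√6)*(-13 - 22) = (I*√6)*(-35) = -35*I*√6 ≈ -85.732*I)
O² = (-35*I*√6)² = -7350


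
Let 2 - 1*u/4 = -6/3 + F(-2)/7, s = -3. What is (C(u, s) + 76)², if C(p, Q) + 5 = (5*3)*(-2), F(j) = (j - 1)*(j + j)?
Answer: 1681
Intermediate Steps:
F(j) = 2*j*(-1 + j) (F(j) = (-1 + j)*(2*j) = 2*j*(-1 + j))
u = 64/7 (u = 8 - 4*(-6/3 + (2*(-2)*(-1 - 2))/7) = 8 - 4*(-6*⅓ + (2*(-2)*(-3))*(⅐)) = 8 - 4*(-2 + 12*(⅐)) = 8 - 4*(-2 + 12/7) = 8 - 4*(-2/7) = 8 + 8/7 = 64/7 ≈ 9.1429)
C(p, Q) = -35 (C(p, Q) = -5 + (5*3)*(-2) = -5 + 15*(-2) = -5 - 30 = -35)
(C(u, s) + 76)² = (-35 + 76)² = 41² = 1681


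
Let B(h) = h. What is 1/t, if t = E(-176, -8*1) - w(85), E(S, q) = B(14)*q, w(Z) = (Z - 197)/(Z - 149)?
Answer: -4/455 ≈ -0.0087912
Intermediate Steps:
w(Z) = (-197 + Z)/(-149 + Z)
E(S, q) = 14*q
t = -455/4 (t = 14*(-8*1) - (-197 + 85)/(-149 + 85) = 14*(-8) - (-112)/(-64) = -112 - (-1)*(-112)/64 = -112 - 1*7/4 = -112 - 7/4 = -455/4 ≈ -113.75)
1/t = 1/(-455/4) = -4/455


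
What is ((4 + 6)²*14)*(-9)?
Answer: -12600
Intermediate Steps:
((4 + 6)²*14)*(-9) = (10²*14)*(-9) = (100*14)*(-9) = 1400*(-9) = -12600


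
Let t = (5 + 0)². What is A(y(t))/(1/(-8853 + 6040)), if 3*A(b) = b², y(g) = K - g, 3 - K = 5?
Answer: -683559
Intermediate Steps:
K = -2 (K = 3 - 1*5 = 3 - 5 = -2)
t = 25 (t = 5² = 25)
y(g) = -2 - g
A(b) = b²/3
A(y(t))/(1/(-8853 + 6040)) = ((-2 - 1*25)²/3)/(1/(-8853 + 6040)) = ((-2 - 25)²/3)/(1/(-2813)) = ((⅓)*(-27)²)/(-1/2813) = ((⅓)*729)*(-2813) = 243*(-2813) = -683559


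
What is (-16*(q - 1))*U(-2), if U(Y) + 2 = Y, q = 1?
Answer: 0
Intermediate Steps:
U(Y) = -2 + Y
(-16*(q - 1))*U(-2) = (-16*(1 - 1))*(-2 - 2) = -16*0*(-4) = 0*(-4) = 0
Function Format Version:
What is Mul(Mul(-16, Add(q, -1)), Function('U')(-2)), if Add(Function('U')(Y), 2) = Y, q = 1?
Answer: 0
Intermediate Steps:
Function('U')(Y) = Add(-2, Y)
Mul(Mul(-16, Add(q, -1)), Function('U')(-2)) = Mul(Mul(-16, Add(1, -1)), Add(-2, -2)) = Mul(Mul(-16, 0), -4) = Mul(0, -4) = 0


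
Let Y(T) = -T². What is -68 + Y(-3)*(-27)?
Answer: 175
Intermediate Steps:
-68 + Y(-3)*(-27) = -68 - 1*(-3)²*(-27) = -68 - 1*9*(-27) = -68 - 9*(-27) = -68 + 243 = 175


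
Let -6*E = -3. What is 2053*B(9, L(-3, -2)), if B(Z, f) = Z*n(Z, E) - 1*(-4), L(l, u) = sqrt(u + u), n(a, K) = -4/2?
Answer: -28742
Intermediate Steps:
E = 1/2 (E = -1/6*(-3) = 1/2 ≈ 0.50000)
n(a, K) = -2 (n(a, K) = -4*1/2 = -2)
L(l, u) = sqrt(2)*sqrt(u) (L(l, u) = sqrt(2*u) = sqrt(2)*sqrt(u))
B(Z, f) = 4 - 2*Z (B(Z, f) = Z*(-2) - 1*(-4) = -2*Z + 4 = 4 - 2*Z)
2053*B(9, L(-3, -2)) = 2053*(4 - 2*9) = 2053*(4 - 18) = 2053*(-14) = -28742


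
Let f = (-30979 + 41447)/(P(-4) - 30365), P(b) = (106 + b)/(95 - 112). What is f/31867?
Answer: -10468/967832657 ≈ -1.0816e-5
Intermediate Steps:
P(b) = -106/17 - b/17 (P(b) = (106 + b)/(-17) = (106 + b)*(-1/17) = -106/17 - b/17)
f = -10468/30371 (f = (-30979 + 41447)/((-106/17 - 1/17*(-4)) - 30365) = 10468/((-106/17 + 4/17) - 30365) = 10468/(-6 - 30365) = 10468/(-30371) = 10468*(-1/30371) = -10468/30371 ≈ -0.34467)
f/31867 = -10468/30371/31867 = -10468/30371*1/31867 = -10468/967832657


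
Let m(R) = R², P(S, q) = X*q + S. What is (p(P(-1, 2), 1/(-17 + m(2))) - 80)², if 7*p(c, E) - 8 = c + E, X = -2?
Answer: 52446564/8281 ≈ 6333.4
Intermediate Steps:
P(S, q) = S - 2*q (P(S, q) = -2*q + S = S - 2*q)
p(c, E) = 8/7 + E/7 + c/7 (p(c, E) = 8/7 + (c + E)/7 = 8/7 + (E + c)/7 = 8/7 + (E/7 + c/7) = 8/7 + E/7 + c/7)
(p(P(-1, 2), 1/(-17 + m(2))) - 80)² = ((8/7 + 1/(7*(-17 + 2²)) + (-1 - 2*2)/7) - 80)² = ((8/7 + 1/(7*(-17 + 4)) + (-1 - 4)/7) - 80)² = ((8/7 + (⅐)/(-13) + (⅐)*(-5)) - 80)² = ((8/7 + (⅐)*(-1/13) - 5/7) - 80)² = ((8/7 - 1/91 - 5/7) - 80)² = (38/91 - 80)² = (-7242/91)² = 52446564/8281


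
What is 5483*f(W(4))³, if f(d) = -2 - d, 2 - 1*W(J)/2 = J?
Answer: 43864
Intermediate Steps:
W(J) = 4 - 2*J
5483*f(W(4))³ = 5483*(-2 - (4 - 2*4))³ = 5483*(-2 - (4 - 8))³ = 5483*(-2 - 1*(-4))³ = 5483*(-2 + 4)³ = 5483*2³ = 5483*8 = 43864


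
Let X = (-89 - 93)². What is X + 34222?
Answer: 67346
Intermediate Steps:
X = 33124 (X = (-182)² = 33124)
X + 34222 = 33124 + 34222 = 67346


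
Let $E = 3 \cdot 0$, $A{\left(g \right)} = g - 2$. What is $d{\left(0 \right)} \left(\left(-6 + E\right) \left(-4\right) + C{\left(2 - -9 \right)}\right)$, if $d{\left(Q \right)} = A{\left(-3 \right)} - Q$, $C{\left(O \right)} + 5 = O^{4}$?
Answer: $-73300$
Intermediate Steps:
$A{\left(g \right)} = -2 + g$ ($A{\left(g \right)} = g - 2 = -2 + g$)
$C{\left(O \right)} = -5 + O^{4}$
$E = 0$
$d{\left(Q \right)} = -5 - Q$ ($d{\left(Q \right)} = \left(-2 - 3\right) - Q = -5 - Q$)
$d{\left(0 \right)} \left(\left(-6 + E\right) \left(-4\right) + C{\left(2 - -9 \right)}\right) = \left(-5 - 0\right) \left(\left(-6 + 0\right) \left(-4\right) - \left(5 - \left(2 - -9\right)^{4}\right)\right) = \left(-5 + 0\right) \left(\left(-6\right) \left(-4\right) - \left(5 - \left(2 + 9\right)^{4}\right)\right) = - 5 \left(24 - \left(5 - 11^{4}\right)\right) = - 5 \left(24 + \left(-5 + 14641\right)\right) = - 5 \left(24 + 14636\right) = \left(-5\right) 14660 = -73300$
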